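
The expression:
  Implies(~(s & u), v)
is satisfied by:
  {v: True, u: True, s: True}
  {v: True, u: True, s: False}
  {v: True, s: True, u: False}
  {v: True, s: False, u: False}
  {u: True, s: True, v: False}


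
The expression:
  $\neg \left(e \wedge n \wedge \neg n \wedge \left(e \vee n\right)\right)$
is always true.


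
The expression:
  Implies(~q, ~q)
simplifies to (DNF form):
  True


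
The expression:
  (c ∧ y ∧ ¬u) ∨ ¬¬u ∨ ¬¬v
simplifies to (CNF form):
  (c ∨ u ∨ v) ∧ (u ∨ v ∨ y)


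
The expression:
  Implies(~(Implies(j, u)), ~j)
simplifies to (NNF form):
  u | ~j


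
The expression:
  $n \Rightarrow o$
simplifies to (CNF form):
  $o \vee \neg n$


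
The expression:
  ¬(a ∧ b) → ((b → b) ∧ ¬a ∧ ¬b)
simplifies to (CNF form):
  (a ∨ ¬a) ∧ (a ∨ ¬b) ∧ (b ∨ ¬a) ∧ (b ∨ ¬b)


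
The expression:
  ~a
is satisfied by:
  {a: False}


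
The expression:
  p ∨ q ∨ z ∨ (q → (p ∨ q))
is always true.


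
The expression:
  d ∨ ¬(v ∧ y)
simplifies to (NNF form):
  d ∨ ¬v ∨ ¬y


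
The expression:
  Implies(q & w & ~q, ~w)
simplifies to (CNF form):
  True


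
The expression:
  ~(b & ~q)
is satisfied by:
  {q: True, b: False}
  {b: False, q: False}
  {b: True, q: True}


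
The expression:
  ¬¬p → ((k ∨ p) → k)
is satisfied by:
  {k: True, p: False}
  {p: False, k: False}
  {p: True, k: True}


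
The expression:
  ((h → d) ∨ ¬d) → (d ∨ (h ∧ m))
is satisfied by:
  {d: True, h: True, m: True}
  {d: True, h: True, m: False}
  {d: True, m: True, h: False}
  {d: True, m: False, h: False}
  {h: True, m: True, d: False}


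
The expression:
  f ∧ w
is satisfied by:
  {w: True, f: True}


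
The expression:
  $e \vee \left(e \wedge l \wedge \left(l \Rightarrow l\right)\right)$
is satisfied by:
  {e: True}


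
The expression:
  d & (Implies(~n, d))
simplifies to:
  d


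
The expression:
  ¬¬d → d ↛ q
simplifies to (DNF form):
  ¬d ∨ ¬q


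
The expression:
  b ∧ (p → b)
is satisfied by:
  {b: True}


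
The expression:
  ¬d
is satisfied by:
  {d: False}


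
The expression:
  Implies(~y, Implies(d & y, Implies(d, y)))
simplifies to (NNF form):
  True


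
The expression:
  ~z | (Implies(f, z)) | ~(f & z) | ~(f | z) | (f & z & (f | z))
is always true.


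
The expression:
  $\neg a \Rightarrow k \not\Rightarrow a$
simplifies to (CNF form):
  $a \vee k$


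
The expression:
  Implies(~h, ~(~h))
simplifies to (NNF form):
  h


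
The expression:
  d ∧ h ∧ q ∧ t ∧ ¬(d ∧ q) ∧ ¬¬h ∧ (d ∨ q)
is never true.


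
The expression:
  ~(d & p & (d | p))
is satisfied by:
  {p: False, d: False}
  {d: True, p: False}
  {p: True, d: False}


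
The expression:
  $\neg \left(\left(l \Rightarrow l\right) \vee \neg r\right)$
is never true.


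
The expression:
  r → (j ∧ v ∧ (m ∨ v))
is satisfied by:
  {v: True, j: True, r: False}
  {v: True, j: False, r: False}
  {j: True, v: False, r: False}
  {v: False, j: False, r: False}
  {r: True, v: True, j: True}


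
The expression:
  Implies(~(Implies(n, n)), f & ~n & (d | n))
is always true.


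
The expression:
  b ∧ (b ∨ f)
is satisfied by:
  {b: True}


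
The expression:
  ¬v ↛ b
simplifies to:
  b ∨ ¬v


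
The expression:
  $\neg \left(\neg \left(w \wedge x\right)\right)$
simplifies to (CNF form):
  $w \wedge x$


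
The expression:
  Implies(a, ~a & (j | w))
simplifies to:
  ~a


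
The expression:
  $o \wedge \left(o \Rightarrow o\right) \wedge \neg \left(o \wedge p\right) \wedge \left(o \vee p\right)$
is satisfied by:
  {o: True, p: False}


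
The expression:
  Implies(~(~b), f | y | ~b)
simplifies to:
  f | y | ~b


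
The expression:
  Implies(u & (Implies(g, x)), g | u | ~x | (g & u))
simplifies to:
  True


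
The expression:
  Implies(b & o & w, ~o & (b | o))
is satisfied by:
  {w: False, o: False, b: False}
  {b: True, w: False, o: False}
  {o: True, w: False, b: False}
  {b: True, o: True, w: False}
  {w: True, b: False, o: False}
  {b: True, w: True, o: False}
  {o: True, w: True, b: False}


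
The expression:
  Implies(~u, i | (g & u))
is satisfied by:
  {i: True, u: True}
  {i: True, u: False}
  {u: True, i: False}


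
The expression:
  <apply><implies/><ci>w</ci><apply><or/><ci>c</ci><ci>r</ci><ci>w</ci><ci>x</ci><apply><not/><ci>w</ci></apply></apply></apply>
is always true.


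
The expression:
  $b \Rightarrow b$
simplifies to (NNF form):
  $\text{True}$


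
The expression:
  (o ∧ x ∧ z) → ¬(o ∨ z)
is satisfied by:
  {o: False, z: False, x: False}
  {x: True, o: False, z: False}
  {z: True, o: False, x: False}
  {x: True, z: True, o: False}
  {o: True, x: False, z: False}
  {x: True, o: True, z: False}
  {z: True, o: True, x: False}


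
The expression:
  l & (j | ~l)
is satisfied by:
  {j: True, l: True}


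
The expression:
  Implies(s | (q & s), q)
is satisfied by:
  {q: True, s: False}
  {s: False, q: False}
  {s: True, q: True}


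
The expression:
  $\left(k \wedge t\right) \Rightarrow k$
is always true.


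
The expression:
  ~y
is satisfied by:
  {y: False}


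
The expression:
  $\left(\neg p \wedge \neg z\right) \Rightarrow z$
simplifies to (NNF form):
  $p \vee z$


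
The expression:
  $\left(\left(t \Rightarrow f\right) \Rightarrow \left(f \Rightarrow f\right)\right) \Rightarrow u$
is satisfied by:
  {u: True}


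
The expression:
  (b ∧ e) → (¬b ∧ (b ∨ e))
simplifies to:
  ¬b ∨ ¬e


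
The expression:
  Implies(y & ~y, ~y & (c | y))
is always true.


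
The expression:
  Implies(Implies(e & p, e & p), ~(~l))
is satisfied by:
  {l: True}


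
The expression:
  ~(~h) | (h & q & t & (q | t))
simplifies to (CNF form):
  h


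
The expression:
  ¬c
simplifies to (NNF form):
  ¬c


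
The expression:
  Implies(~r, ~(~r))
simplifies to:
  r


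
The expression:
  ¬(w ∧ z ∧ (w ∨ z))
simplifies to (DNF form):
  ¬w ∨ ¬z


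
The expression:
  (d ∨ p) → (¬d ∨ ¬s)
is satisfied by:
  {s: False, d: False}
  {d: True, s: False}
  {s: True, d: False}


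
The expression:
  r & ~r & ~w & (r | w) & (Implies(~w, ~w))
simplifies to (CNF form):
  False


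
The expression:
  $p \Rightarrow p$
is always true.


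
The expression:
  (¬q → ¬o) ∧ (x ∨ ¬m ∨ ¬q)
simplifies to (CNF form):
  (q ∨ ¬o) ∧ (q ∨ ¬q) ∧ (q ∨ x ∨ ¬o) ∧ (q ∨ x ∨ ¬q) ∧ (q ∨ ¬m ∨ ¬o) ∧ (q ∨ ¬m ∨ ¬q) ∧ (x ∨ ¬m ∨ ¬o) ∧ (x ∨ ¬m ∨ ¬q)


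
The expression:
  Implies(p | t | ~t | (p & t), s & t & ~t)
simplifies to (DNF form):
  False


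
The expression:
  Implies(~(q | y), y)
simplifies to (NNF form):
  q | y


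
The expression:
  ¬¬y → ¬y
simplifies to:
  ¬y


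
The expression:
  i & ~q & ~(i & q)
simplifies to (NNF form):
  i & ~q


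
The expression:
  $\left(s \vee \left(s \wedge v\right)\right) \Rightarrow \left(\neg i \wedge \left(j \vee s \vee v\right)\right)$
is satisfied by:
  {s: False, i: False}
  {i: True, s: False}
  {s: True, i: False}


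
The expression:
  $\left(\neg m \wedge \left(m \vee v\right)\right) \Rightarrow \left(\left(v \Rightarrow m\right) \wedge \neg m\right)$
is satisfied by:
  {m: True, v: False}
  {v: False, m: False}
  {v: True, m: True}


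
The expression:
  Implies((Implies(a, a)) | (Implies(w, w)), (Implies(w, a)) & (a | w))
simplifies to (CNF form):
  a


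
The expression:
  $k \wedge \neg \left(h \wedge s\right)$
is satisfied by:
  {k: True, s: False, h: False}
  {h: True, k: True, s: False}
  {s: True, k: True, h: False}


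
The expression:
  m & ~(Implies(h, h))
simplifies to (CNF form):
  False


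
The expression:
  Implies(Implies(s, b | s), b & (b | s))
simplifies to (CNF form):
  b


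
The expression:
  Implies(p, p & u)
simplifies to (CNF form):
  u | ~p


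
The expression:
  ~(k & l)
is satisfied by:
  {l: False, k: False}
  {k: True, l: False}
  {l: True, k: False}


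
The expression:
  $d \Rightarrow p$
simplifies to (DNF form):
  $p \vee \neg d$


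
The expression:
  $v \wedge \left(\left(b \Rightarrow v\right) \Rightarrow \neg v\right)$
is never true.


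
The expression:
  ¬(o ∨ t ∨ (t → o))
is never true.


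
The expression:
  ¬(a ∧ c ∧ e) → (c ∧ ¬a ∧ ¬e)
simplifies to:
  c ∧ (a ∨ ¬e) ∧ (e ∨ ¬a)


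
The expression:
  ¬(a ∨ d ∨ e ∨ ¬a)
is never true.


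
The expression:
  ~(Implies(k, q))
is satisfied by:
  {k: True, q: False}


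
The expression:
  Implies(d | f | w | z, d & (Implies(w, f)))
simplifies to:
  (d | ~f) & (d | ~z) & (f | ~w)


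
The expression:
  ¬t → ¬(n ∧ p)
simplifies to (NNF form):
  t ∨ ¬n ∨ ¬p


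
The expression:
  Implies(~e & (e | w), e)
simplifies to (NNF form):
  e | ~w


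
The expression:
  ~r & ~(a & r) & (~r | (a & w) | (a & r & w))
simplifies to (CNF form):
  ~r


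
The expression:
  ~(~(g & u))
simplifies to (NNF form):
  g & u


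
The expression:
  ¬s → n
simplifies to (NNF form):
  n ∨ s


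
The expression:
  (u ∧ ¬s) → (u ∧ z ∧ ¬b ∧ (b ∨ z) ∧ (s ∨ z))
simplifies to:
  s ∨ (z ∧ ¬b) ∨ ¬u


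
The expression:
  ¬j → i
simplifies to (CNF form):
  i ∨ j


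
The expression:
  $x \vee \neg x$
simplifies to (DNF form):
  $\text{True}$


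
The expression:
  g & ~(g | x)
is never true.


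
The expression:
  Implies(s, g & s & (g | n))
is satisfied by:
  {g: True, s: False}
  {s: False, g: False}
  {s: True, g: True}


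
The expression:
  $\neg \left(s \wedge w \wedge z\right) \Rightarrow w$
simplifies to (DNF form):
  $w$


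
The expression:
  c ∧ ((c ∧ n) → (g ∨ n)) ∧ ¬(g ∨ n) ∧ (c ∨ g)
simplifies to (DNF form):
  c ∧ ¬g ∧ ¬n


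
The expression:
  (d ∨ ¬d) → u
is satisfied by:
  {u: True}


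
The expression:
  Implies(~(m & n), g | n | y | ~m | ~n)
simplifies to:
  True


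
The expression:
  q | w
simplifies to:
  q | w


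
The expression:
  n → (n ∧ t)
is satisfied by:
  {t: True, n: False}
  {n: False, t: False}
  {n: True, t: True}


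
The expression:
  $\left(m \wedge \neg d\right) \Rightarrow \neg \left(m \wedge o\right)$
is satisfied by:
  {d: True, m: False, o: False}
  {m: False, o: False, d: False}
  {d: True, o: True, m: False}
  {o: True, m: False, d: False}
  {d: True, m: True, o: False}
  {m: True, d: False, o: False}
  {d: True, o: True, m: True}


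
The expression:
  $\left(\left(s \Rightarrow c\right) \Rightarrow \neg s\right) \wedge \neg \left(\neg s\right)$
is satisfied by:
  {s: True, c: False}


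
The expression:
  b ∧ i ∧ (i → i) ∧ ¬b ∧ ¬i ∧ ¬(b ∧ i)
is never true.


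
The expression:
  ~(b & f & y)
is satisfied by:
  {y: False, b: False, f: False}
  {f: True, y: False, b: False}
  {b: True, y: False, f: False}
  {f: True, b: True, y: False}
  {y: True, f: False, b: False}
  {f: True, y: True, b: False}
  {b: True, y: True, f: False}


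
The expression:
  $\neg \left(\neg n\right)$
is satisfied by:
  {n: True}


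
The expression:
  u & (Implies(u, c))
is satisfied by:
  {c: True, u: True}


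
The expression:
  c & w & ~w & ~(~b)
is never true.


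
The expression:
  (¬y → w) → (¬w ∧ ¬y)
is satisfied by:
  {y: False, w: False}


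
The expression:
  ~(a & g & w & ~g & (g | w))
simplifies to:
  True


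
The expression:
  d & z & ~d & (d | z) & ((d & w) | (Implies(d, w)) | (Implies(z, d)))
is never true.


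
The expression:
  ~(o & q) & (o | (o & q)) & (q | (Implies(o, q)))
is never true.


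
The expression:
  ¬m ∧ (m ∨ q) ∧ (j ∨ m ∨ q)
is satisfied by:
  {q: True, m: False}


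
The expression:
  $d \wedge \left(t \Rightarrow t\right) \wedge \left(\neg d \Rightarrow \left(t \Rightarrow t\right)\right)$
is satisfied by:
  {d: True}


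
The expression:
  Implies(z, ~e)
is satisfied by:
  {e: False, z: False}
  {z: True, e: False}
  {e: True, z: False}


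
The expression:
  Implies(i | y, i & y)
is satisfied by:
  {y: False, i: False}
  {i: True, y: True}


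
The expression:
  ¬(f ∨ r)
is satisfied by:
  {r: False, f: False}


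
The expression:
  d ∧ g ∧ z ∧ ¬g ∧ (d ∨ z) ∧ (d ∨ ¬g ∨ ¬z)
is never true.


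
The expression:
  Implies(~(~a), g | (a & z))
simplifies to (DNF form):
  g | z | ~a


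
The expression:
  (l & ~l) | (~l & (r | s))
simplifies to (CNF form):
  ~l & (r | s)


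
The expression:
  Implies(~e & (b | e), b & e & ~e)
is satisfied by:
  {e: True, b: False}
  {b: False, e: False}
  {b: True, e: True}


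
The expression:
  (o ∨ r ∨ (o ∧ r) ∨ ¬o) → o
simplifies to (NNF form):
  o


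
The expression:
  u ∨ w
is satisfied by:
  {u: True, w: True}
  {u: True, w: False}
  {w: True, u: False}


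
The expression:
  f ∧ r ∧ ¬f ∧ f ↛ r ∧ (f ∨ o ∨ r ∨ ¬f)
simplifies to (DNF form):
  False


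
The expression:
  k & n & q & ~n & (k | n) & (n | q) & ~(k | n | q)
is never true.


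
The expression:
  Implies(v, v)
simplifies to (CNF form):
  True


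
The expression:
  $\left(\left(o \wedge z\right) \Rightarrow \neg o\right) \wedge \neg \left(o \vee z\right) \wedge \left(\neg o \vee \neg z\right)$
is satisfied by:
  {o: False, z: False}


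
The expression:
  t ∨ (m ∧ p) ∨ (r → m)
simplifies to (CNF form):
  m ∨ t ∨ ¬r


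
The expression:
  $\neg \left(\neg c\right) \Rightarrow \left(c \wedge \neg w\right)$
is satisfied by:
  {w: False, c: False}
  {c: True, w: False}
  {w: True, c: False}


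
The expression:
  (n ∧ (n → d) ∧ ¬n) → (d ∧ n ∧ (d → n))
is always true.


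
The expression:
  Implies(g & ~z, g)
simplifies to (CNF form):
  True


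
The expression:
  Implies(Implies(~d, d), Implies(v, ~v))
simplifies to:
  ~d | ~v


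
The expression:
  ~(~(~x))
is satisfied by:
  {x: False}


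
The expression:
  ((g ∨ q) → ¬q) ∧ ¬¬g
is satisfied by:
  {g: True, q: False}


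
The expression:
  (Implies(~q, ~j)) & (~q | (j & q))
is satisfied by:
  {j: False, q: False}
  {q: True, j: True}


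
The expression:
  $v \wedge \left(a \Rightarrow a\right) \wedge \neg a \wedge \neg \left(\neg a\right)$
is never true.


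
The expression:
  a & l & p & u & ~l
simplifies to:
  False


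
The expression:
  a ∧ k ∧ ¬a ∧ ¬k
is never true.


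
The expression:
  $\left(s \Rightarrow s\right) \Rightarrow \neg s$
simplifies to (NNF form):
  $\neg s$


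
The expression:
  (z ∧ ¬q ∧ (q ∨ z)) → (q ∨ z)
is always true.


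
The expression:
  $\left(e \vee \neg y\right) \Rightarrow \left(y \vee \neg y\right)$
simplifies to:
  $\text{True}$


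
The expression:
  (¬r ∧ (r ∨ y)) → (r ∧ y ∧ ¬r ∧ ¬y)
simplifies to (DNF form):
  r ∨ ¬y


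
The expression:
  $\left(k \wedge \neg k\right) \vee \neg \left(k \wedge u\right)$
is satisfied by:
  {u: False, k: False}
  {k: True, u: False}
  {u: True, k: False}


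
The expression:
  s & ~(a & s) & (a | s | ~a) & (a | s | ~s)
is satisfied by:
  {s: True, a: False}


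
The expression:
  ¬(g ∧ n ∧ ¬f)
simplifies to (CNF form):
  f ∨ ¬g ∨ ¬n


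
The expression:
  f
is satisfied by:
  {f: True}


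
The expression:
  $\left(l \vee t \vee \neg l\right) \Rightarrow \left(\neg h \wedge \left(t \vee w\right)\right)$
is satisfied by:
  {t: True, w: True, h: False}
  {t: True, h: False, w: False}
  {w: True, h: False, t: False}


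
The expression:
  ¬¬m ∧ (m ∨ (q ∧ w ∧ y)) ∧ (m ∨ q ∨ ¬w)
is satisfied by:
  {m: True}


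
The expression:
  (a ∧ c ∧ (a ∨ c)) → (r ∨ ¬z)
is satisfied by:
  {r: True, c: False, z: False, a: False}
  {r: False, c: False, z: False, a: False}
  {r: True, a: True, c: False, z: False}
  {a: True, r: False, c: False, z: False}
  {r: True, z: True, a: False, c: False}
  {z: True, a: False, c: False, r: False}
  {r: True, a: True, z: True, c: False}
  {a: True, z: True, r: False, c: False}
  {r: True, c: True, a: False, z: False}
  {c: True, a: False, z: False, r: False}
  {r: True, a: True, c: True, z: False}
  {a: True, c: True, r: False, z: False}
  {r: True, z: True, c: True, a: False}
  {z: True, c: True, a: False, r: False}
  {r: True, a: True, z: True, c: True}


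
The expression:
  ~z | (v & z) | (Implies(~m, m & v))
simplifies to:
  m | v | ~z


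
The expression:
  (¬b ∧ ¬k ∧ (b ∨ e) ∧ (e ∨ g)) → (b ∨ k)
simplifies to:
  b ∨ k ∨ ¬e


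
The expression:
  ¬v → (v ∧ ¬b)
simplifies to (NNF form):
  v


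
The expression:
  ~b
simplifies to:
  ~b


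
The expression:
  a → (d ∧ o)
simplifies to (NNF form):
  (d ∧ o) ∨ ¬a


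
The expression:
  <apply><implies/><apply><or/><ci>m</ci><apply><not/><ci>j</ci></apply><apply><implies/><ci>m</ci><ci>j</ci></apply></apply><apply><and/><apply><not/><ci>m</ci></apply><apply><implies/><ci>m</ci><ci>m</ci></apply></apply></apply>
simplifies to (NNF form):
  <apply><not/><ci>m</ci></apply>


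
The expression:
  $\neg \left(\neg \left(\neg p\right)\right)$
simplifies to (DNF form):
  $\neg p$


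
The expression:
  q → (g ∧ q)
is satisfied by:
  {g: True, q: False}
  {q: False, g: False}
  {q: True, g: True}


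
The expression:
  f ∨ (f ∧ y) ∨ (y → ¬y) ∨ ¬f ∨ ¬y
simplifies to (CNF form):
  True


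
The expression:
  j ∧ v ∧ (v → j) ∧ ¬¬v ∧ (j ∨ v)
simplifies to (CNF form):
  j ∧ v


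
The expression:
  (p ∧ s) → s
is always true.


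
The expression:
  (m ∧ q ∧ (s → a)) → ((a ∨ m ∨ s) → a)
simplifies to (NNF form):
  a ∨ s ∨ ¬m ∨ ¬q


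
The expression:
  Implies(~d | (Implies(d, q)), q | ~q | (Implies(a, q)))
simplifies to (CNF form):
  True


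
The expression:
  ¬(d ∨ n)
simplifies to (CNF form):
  ¬d ∧ ¬n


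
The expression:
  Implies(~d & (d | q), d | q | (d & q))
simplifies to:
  True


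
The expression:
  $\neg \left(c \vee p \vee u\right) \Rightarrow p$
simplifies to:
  $c \vee p \vee u$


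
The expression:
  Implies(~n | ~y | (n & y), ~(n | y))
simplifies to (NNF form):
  ~n & ~y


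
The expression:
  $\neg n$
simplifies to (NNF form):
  $\neg n$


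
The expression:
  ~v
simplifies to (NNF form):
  ~v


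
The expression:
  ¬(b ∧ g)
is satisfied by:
  {g: False, b: False}
  {b: True, g: False}
  {g: True, b: False}


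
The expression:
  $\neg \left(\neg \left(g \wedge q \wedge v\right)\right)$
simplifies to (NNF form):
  $g \wedge q \wedge v$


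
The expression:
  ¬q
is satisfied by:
  {q: False}


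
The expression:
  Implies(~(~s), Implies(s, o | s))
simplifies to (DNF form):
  True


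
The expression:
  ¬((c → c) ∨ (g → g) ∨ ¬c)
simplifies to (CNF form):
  False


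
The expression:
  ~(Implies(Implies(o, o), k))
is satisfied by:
  {k: False}


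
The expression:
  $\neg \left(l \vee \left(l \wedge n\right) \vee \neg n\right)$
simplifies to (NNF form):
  $n \wedge \neg l$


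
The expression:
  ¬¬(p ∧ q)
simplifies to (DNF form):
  p ∧ q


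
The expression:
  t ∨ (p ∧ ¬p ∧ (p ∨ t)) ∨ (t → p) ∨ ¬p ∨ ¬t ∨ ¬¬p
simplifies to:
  True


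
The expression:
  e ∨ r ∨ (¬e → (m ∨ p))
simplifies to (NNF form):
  e ∨ m ∨ p ∨ r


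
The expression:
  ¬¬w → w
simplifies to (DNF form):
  True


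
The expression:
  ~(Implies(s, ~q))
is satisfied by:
  {s: True, q: True}


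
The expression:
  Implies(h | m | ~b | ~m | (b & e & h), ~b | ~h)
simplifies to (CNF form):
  ~b | ~h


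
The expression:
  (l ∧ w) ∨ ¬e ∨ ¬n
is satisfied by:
  {w: True, l: True, e: False, n: False}
  {w: True, l: False, e: False, n: False}
  {l: True, w: False, e: False, n: False}
  {w: False, l: False, e: False, n: False}
  {w: True, n: True, l: True, e: False}
  {w: True, n: True, l: False, e: False}
  {n: True, l: True, w: False, e: False}
  {n: True, w: False, l: False, e: False}
  {w: True, e: True, l: True, n: False}
  {w: True, e: True, l: False, n: False}
  {e: True, l: True, w: False, n: False}
  {e: True, w: False, l: False, n: False}
  {w: True, n: True, e: True, l: True}


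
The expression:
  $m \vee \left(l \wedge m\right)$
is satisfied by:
  {m: True}


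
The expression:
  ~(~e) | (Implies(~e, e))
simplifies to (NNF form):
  e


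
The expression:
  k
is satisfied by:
  {k: True}


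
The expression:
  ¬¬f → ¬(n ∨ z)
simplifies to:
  (¬n ∧ ¬z) ∨ ¬f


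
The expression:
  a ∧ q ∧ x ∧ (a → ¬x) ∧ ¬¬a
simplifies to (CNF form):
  False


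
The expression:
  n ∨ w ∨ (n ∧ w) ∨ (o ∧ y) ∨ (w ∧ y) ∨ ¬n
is always true.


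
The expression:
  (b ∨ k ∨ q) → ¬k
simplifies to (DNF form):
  ¬k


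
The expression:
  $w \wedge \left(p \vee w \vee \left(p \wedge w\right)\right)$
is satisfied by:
  {w: True}


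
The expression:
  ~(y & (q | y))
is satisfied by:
  {y: False}


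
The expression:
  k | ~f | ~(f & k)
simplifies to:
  True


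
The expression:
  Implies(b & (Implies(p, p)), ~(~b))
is always true.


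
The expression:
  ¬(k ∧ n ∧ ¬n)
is always true.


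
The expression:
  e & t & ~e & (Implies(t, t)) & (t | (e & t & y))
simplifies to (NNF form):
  False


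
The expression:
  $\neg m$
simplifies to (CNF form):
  $\neg m$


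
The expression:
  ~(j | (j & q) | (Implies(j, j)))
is never true.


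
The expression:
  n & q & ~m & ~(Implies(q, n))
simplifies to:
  False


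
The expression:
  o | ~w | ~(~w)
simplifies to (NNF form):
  True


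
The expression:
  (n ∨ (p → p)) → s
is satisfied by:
  {s: True}


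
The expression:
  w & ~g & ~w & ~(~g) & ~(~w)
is never true.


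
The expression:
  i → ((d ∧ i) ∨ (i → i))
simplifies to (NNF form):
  True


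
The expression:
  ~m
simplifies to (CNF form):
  ~m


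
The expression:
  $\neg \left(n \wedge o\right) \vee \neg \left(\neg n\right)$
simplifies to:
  $\text{True}$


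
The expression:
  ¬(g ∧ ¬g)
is always true.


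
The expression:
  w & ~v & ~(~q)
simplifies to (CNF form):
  q & w & ~v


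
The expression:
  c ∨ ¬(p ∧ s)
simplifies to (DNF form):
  c ∨ ¬p ∨ ¬s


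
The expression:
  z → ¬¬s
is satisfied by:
  {s: True, z: False}
  {z: False, s: False}
  {z: True, s: True}


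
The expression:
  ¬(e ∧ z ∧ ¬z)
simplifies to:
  True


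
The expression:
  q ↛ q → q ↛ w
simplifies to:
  True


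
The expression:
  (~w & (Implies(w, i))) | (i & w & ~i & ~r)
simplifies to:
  ~w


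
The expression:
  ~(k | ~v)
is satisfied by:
  {v: True, k: False}


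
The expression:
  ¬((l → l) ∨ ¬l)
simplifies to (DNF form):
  False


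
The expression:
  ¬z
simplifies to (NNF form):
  ¬z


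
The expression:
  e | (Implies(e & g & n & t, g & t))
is always true.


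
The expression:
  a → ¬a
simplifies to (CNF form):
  ¬a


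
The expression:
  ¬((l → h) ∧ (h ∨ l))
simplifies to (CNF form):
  ¬h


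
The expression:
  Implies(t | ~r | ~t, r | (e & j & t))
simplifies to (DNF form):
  r | (e & j & t)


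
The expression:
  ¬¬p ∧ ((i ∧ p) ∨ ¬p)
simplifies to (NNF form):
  i ∧ p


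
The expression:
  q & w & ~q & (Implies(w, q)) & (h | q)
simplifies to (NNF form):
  False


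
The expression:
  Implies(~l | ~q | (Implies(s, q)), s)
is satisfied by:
  {s: True}


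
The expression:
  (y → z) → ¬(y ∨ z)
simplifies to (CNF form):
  ¬z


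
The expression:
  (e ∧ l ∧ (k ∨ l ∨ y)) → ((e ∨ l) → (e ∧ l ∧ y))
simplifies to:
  y ∨ ¬e ∨ ¬l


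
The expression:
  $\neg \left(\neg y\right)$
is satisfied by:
  {y: True}


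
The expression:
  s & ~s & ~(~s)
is never true.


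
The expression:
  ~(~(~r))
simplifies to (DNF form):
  ~r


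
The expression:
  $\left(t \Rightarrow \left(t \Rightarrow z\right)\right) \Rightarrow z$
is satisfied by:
  {t: True, z: True}
  {t: True, z: False}
  {z: True, t: False}


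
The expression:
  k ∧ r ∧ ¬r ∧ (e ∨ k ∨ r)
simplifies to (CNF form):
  False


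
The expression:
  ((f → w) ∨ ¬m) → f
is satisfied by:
  {f: True}


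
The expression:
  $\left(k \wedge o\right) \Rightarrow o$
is always true.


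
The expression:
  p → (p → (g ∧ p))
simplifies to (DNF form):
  g ∨ ¬p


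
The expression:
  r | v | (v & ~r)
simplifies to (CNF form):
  r | v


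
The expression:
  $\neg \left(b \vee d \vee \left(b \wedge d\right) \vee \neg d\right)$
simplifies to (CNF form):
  $\text{False}$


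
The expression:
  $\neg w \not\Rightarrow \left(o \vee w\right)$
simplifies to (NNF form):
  $\neg o \wedge \neg w$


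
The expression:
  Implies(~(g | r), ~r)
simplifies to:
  True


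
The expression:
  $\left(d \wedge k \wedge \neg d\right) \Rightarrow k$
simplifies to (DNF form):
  $\text{True}$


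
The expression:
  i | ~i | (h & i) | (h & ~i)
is always true.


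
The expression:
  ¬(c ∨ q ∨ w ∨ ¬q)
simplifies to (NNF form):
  False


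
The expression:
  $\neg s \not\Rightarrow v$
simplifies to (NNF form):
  $\neg s \wedge \neg v$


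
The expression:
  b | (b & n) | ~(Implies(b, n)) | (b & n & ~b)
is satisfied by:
  {b: True}


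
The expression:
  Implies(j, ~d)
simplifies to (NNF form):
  ~d | ~j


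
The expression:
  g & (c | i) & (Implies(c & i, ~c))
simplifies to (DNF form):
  (c & g & ~c) | (c & g & ~i) | (g & i & ~c) | (g & i & ~i)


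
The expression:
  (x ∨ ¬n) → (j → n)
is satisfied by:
  {n: True, j: False}
  {j: False, n: False}
  {j: True, n: True}


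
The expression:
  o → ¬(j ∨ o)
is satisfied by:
  {o: False}


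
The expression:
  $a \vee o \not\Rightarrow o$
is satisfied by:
  {a: True}


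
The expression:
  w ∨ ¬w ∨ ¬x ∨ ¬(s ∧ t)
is always true.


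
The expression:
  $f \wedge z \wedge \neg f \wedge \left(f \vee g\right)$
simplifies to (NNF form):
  $\text{False}$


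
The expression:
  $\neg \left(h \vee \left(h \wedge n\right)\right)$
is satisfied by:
  {h: False}


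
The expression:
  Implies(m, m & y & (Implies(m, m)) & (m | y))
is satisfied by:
  {y: True, m: False}
  {m: False, y: False}
  {m: True, y: True}


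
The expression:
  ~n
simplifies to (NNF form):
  ~n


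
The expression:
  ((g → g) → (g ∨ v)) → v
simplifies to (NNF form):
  v ∨ ¬g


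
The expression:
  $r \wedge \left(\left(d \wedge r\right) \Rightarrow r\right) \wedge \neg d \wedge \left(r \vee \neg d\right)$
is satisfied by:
  {r: True, d: False}


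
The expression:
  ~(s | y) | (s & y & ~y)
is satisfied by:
  {y: False, s: False}


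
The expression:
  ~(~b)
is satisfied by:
  {b: True}


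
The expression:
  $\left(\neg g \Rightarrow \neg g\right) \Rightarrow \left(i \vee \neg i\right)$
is always true.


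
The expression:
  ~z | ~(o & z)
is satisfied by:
  {o: False, z: False}
  {z: True, o: False}
  {o: True, z: False}


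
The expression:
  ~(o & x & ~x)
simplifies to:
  True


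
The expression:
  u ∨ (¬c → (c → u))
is always true.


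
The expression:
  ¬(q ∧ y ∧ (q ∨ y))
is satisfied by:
  {q: False, y: False}
  {y: True, q: False}
  {q: True, y: False}


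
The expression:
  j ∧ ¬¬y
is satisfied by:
  {j: True, y: True}


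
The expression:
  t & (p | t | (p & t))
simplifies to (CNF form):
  t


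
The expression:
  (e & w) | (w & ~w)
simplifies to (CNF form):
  e & w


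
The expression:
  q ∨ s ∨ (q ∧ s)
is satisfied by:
  {q: True, s: True}
  {q: True, s: False}
  {s: True, q: False}


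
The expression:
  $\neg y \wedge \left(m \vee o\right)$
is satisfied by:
  {o: True, m: True, y: False}
  {o: True, y: False, m: False}
  {m: True, y: False, o: False}


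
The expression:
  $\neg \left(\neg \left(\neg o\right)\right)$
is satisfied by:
  {o: False}


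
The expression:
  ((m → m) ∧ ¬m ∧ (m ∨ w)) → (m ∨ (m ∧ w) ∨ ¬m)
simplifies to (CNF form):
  True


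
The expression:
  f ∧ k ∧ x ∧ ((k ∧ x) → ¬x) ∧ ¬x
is never true.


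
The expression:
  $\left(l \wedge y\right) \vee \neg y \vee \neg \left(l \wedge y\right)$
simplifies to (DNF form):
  $\text{True}$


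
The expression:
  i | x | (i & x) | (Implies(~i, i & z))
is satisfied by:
  {i: True, x: True}
  {i: True, x: False}
  {x: True, i: False}


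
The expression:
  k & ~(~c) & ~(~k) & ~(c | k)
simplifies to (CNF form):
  False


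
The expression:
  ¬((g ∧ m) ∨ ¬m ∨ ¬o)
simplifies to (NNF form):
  m ∧ o ∧ ¬g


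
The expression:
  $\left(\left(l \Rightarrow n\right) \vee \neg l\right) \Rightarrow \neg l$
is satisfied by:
  {l: False, n: False}
  {n: True, l: False}
  {l: True, n: False}


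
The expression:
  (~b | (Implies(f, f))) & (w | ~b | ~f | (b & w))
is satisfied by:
  {w: True, b: False, f: False}
  {w: False, b: False, f: False}
  {f: True, w: True, b: False}
  {f: True, w: False, b: False}
  {b: True, w: True, f: False}
  {b: True, w: False, f: False}
  {b: True, f: True, w: True}


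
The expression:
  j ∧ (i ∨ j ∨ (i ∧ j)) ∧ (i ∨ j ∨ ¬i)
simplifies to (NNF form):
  j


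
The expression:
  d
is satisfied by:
  {d: True}


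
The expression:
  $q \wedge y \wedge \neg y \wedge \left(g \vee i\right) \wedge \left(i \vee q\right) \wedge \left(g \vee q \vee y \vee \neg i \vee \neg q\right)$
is never true.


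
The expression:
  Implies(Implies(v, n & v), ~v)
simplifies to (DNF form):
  ~n | ~v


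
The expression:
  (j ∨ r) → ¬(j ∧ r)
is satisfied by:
  {r: False, j: False}
  {j: True, r: False}
  {r: True, j: False}


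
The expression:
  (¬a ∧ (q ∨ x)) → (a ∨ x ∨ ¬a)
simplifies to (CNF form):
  True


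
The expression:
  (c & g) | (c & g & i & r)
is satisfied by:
  {c: True, g: True}


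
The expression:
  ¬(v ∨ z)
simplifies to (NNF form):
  ¬v ∧ ¬z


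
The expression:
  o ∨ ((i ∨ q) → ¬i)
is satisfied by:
  {o: True, i: False}
  {i: False, o: False}
  {i: True, o: True}


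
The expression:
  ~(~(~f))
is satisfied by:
  {f: False}


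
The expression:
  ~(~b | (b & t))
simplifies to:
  b & ~t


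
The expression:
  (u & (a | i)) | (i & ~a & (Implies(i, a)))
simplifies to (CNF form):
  u & (a | i)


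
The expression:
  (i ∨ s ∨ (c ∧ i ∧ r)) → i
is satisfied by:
  {i: True, s: False}
  {s: False, i: False}
  {s: True, i: True}


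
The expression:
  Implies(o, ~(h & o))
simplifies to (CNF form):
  ~h | ~o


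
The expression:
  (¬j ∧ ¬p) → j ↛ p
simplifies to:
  j ∨ p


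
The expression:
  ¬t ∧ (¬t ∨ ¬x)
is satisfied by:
  {t: False}


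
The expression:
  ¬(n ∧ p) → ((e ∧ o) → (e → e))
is always true.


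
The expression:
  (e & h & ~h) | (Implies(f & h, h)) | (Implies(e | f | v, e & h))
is always true.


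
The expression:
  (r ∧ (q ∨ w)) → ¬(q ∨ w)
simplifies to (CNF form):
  (¬q ∨ ¬r) ∧ (¬r ∨ ¬w)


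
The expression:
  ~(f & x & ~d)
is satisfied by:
  {d: True, x: False, f: False}
  {x: False, f: False, d: False}
  {f: True, d: True, x: False}
  {f: True, x: False, d: False}
  {d: True, x: True, f: False}
  {x: True, d: False, f: False}
  {f: True, x: True, d: True}


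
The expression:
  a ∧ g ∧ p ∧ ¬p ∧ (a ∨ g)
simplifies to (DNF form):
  False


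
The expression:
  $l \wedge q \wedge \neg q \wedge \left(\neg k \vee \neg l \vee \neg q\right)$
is never true.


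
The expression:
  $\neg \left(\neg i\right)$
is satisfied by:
  {i: True}


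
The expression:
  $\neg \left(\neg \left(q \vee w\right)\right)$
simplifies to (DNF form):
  $q \vee w$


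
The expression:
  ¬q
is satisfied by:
  {q: False}


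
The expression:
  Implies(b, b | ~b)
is always true.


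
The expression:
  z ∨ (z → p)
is always true.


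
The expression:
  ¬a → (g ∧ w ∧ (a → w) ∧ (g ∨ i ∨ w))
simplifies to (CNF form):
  (a ∨ g) ∧ (a ∨ w)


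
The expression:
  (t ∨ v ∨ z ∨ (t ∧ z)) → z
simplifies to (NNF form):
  z ∨ (¬t ∧ ¬v)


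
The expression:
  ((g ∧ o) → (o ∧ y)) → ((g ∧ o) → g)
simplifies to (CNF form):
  True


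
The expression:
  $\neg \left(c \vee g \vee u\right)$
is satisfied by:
  {g: False, u: False, c: False}


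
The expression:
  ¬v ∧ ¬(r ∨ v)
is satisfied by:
  {v: False, r: False}


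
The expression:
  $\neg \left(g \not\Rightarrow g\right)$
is always true.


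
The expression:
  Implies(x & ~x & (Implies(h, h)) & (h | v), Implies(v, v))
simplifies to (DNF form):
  True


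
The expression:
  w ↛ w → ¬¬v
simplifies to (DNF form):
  True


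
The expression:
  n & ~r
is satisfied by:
  {n: True, r: False}


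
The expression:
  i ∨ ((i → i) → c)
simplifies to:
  c ∨ i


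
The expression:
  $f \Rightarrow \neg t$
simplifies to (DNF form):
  $\neg f \vee \neg t$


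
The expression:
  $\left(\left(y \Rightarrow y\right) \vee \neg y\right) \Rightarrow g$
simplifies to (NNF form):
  $g$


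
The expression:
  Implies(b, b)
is always true.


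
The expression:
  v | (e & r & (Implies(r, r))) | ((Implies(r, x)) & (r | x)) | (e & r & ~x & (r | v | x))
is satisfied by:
  {x: True, v: True, e: True, r: True}
  {x: True, v: True, e: True, r: False}
  {x: True, v: True, r: True, e: False}
  {x: True, v: True, r: False, e: False}
  {x: True, e: True, r: True, v: False}
  {x: True, e: True, r: False, v: False}
  {x: True, e: False, r: True, v: False}
  {x: True, e: False, r: False, v: False}
  {v: True, e: True, r: True, x: False}
  {v: True, e: True, r: False, x: False}
  {v: True, r: True, e: False, x: False}
  {v: True, r: False, e: False, x: False}
  {e: True, r: True, v: False, x: False}


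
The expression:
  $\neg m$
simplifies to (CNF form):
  $\neg m$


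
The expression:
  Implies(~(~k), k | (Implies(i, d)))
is always true.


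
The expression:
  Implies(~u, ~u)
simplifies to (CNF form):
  True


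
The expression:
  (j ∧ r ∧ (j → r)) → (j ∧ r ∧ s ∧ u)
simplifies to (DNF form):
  (s ∧ u) ∨ ¬j ∨ ¬r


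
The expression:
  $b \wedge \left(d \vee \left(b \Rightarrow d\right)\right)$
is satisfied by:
  {b: True, d: True}


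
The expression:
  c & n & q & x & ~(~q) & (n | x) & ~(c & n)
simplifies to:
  False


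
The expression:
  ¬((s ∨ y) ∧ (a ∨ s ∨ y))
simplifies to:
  ¬s ∧ ¬y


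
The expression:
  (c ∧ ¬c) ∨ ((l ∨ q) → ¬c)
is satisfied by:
  {q: False, c: False, l: False}
  {l: True, q: False, c: False}
  {q: True, l: False, c: False}
  {l: True, q: True, c: False}
  {c: True, l: False, q: False}


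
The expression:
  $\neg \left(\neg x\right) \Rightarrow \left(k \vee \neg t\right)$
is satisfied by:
  {k: True, t: False, x: False}
  {t: False, x: False, k: False}
  {x: True, k: True, t: False}
  {x: True, t: False, k: False}
  {k: True, t: True, x: False}
  {t: True, k: False, x: False}
  {x: True, t: True, k: True}


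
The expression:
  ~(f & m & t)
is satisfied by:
  {m: False, t: False, f: False}
  {f: True, m: False, t: False}
  {t: True, m: False, f: False}
  {f: True, t: True, m: False}
  {m: True, f: False, t: False}
  {f: True, m: True, t: False}
  {t: True, m: True, f: False}


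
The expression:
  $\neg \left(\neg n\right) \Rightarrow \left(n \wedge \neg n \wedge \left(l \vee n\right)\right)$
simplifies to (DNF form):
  $\neg n$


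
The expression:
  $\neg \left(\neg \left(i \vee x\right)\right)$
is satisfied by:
  {i: True, x: True}
  {i: True, x: False}
  {x: True, i: False}


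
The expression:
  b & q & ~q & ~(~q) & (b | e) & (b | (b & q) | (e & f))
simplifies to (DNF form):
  False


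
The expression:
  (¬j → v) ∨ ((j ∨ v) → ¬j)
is always true.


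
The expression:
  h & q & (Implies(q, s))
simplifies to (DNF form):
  h & q & s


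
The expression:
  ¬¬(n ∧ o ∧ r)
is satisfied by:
  {r: True, o: True, n: True}


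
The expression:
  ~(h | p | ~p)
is never true.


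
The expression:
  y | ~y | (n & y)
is always true.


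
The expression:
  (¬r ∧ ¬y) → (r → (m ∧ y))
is always true.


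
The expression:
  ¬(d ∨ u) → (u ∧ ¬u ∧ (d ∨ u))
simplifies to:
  d ∨ u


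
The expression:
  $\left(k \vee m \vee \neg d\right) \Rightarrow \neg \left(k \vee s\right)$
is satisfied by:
  {d: True, m: False, k: False, s: False}
  {d: False, m: False, k: False, s: False}
  {d: True, m: True, k: False, s: False}
  {m: True, d: False, k: False, s: False}
  {d: True, s: True, m: False, k: False}


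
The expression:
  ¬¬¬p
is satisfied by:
  {p: False}


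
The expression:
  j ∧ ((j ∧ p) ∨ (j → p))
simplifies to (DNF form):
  j ∧ p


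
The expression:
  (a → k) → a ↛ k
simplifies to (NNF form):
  a ∧ ¬k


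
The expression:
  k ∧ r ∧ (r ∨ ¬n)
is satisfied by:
  {r: True, k: True}


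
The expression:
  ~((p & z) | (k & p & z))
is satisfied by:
  {p: False, z: False}
  {z: True, p: False}
  {p: True, z: False}


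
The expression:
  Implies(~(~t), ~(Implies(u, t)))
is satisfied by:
  {t: False}


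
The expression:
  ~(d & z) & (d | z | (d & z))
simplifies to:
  (d & ~z) | (z & ~d)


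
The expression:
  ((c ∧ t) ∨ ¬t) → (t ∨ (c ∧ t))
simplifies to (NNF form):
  t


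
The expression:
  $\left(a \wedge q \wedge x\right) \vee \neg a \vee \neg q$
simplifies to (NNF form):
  $x \vee \neg a \vee \neg q$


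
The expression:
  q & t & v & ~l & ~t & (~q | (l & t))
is never true.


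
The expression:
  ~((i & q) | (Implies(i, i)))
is never true.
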